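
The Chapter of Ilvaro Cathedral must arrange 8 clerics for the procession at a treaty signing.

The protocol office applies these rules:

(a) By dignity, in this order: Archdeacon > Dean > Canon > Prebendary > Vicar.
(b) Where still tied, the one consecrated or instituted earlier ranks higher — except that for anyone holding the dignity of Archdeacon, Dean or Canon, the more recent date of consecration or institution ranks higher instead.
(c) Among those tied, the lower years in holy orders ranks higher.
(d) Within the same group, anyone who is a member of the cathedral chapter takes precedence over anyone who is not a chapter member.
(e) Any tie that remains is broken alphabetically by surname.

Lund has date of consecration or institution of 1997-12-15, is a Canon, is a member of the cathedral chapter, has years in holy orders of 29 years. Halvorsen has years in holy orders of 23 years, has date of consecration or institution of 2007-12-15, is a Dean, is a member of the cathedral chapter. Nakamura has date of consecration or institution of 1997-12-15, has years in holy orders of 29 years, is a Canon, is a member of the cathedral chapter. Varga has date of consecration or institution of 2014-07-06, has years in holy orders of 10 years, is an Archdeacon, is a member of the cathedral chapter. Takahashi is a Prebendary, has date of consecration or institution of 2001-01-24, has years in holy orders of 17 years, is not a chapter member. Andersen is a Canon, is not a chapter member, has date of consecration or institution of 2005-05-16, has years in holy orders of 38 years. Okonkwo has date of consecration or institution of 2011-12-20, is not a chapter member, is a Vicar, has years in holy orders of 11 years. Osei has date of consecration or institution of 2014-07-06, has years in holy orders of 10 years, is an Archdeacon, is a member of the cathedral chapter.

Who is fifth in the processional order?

Lund

By dignity: Osei and Varga (Archdeacon); then Halvorsen (Dean); then Andersen, Lund and Nakamura (Canon); then Takahashi (Prebendary); then Okonkwo (Vicar).
Osei and Varga both have date of consecration or institution 2014-07-06, so the next rule applies.
Osei and Varga both have years in holy orders 10 years, so the next rule applies.
Osei and Varga are each a member of the cathedral chapter, so the next rule applies.
Among Osei and Varga, alphabetically by surname: Osei before Varga.
Among Andersen, Lund and Nakamura, by date of consecration or institution (later first) (reversed rule for this group): Andersen (2005-05-16) before Lund and Nakamura (1997-12-15).
Lund and Nakamura both have years in holy orders 29 years, so the next rule applies.
Lund and Nakamura are each a member of the cathedral chapter, so the next rule applies.
Among Lund and Nakamura, alphabetically by surname: Lund before Nakamura.
Order: Osei, Varga, Halvorsen, Andersen, Lund, Nakamura, Takahashi, Okonkwo.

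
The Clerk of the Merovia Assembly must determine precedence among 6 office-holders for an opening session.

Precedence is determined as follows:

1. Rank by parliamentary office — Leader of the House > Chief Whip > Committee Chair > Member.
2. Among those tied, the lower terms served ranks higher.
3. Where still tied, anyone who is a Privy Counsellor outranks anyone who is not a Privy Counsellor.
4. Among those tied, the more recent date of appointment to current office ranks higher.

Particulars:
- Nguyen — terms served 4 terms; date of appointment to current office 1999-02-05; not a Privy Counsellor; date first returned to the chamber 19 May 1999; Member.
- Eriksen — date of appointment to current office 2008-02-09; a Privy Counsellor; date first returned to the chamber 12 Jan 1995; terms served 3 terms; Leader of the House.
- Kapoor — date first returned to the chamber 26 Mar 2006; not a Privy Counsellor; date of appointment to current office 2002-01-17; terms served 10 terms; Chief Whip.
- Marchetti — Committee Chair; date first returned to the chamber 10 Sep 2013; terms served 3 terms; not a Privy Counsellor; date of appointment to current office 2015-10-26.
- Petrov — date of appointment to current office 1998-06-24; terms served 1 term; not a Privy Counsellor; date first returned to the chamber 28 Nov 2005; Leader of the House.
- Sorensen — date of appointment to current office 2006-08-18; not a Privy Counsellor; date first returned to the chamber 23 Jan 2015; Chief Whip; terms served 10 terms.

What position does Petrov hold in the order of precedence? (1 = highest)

1

By parliamentary office: Petrov and Eriksen (Leader of the House); then Sorensen and Kapoor (Chief Whip); then Marchetti (Committee Chair); then Nguyen (Member).
Among Petrov and Eriksen, by terms served (lower first): Petrov (1 term) before Eriksen (3 terms).
Sorensen and Kapoor both have terms served 10 terms, so the next rule applies.
Sorensen and Kapoor are each not a Privy Counsellor, so the next rule applies.
Among Sorensen and Kapoor, by date of appointment to current office (later first): Sorensen (2006-08-18) before Kapoor (2002-01-17).
Order: Petrov, Eriksen, Sorensen, Kapoor, Marchetti, Nguyen. So position 1.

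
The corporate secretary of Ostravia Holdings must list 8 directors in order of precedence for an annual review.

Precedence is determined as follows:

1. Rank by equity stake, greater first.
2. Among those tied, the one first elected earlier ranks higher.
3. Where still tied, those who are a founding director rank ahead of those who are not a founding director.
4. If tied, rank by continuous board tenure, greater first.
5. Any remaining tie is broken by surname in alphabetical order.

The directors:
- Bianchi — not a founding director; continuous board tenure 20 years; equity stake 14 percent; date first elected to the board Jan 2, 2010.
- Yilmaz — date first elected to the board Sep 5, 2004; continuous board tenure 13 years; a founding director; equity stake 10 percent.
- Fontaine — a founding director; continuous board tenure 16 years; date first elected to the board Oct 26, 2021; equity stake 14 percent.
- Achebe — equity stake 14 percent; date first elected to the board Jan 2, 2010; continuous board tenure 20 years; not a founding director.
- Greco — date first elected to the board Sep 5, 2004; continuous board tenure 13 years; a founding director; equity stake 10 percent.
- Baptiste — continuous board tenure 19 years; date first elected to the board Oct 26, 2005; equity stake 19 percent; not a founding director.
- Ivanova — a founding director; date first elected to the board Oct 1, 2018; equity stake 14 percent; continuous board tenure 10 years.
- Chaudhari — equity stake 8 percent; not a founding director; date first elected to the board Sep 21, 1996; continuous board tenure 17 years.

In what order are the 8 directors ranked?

Baptiste, Achebe, Bianchi, Ivanova, Fontaine, Greco, Yilmaz, Chaudhari

By equity stake (higher first): Baptiste (19 percent); then Achebe, Bianchi, Ivanova and Fontaine (each 14 percent); then Greco and Yilmaz (both 10 percent); then Chaudhari (8 percent).
Among Achebe, Bianchi, Ivanova and Fontaine, by date first elected to the board (earlier first): Achebe and Bianchi (Jan 2, 2010) before Ivanova (Oct 1, 2018) before Fontaine (Oct 26, 2021).
Achebe and Bianchi are each not a founding director, so the next rule applies.
Achebe and Bianchi both have continuous board tenure 20 years, so the next rule applies.
Among Achebe and Bianchi, alphabetically by surname: Achebe before Bianchi.
Greco and Yilmaz both have date first elected to the board Sep 5, 2004, so the next rule applies.
Greco and Yilmaz are each a founding director, so the next rule applies.
Greco and Yilmaz both have continuous board tenure 13 years, so the next rule applies.
Among Greco and Yilmaz, alphabetically by surname: Greco before Yilmaz.
Full order: Baptiste, Achebe, Bianchi, Ivanova, Fontaine, Greco, Yilmaz, Chaudhari.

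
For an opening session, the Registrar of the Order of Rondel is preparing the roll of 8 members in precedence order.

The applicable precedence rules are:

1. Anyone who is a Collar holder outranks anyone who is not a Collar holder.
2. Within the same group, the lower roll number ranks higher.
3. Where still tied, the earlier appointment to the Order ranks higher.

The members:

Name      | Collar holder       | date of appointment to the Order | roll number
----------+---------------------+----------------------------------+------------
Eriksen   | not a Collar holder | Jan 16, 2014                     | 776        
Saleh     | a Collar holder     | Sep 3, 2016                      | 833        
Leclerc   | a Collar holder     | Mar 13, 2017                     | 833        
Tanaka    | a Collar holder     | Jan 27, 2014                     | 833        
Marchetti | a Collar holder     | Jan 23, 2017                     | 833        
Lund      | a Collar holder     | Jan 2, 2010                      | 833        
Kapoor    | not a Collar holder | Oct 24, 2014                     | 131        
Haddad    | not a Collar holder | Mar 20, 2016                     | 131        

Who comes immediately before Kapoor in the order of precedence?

Leclerc

By the first rule: Lund, Tanaka, Saleh, Marchetti and Leclerc (each a Collar holder); then Kapoor, Haddad and Eriksen (each not a Collar holder).
Lund, Tanaka, Saleh, Marchetti and Leclerc all have roll number 833, so the next rule applies.
Among Lund, Tanaka, Saleh, Marchetti and Leclerc, by date of appointment to the Order (earlier first): Lund (Jan 2, 2010) before Tanaka (Jan 27, 2014) before Saleh (Sep 3, 2016) before Marchetti (Jan 23, 2017) before Leclerc (Mar 13, 2017).
Among Kapoor, Haddad and Eriksen, by roll number (lower first): Kapoor and Haddad (131) before Eriksen (776).
Among Kapoor and Haddad, by date of appointment to the Order (earlier first): Kapoor (Oct 24, 2014) before Haddad (Mar 20, 2016).
Order: Lund, Tanaka, Saleh, Marchetti, Leclerc, Kapoor, Haddad, Eriksen.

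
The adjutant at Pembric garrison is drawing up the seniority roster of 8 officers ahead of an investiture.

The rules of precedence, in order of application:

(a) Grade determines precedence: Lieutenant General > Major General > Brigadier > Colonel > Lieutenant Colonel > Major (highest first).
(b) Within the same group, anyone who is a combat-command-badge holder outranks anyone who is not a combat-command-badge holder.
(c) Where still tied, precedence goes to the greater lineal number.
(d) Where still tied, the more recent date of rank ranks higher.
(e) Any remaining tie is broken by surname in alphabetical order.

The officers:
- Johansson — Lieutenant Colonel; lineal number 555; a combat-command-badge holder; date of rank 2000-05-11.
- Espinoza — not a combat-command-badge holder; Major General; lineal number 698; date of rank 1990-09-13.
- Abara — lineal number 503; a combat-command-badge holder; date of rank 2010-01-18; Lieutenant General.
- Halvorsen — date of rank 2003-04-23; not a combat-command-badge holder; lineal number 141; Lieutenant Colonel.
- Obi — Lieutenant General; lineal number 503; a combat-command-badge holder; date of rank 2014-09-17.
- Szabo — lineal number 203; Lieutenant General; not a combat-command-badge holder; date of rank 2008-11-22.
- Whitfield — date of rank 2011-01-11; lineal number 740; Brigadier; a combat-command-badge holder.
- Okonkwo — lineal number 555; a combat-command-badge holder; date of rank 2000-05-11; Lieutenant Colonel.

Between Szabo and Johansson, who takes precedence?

Szabo

By grade: Obi, Abara and Szabo (Lieutenant General); then Espinoza (Major General); then Whitfield (Brigadier); then Johansson, Okonkwo and Halvorsen (Lieutenant Colonel).
Among Obi, Abara and Szabo, a combat-command-badge holder before not a combat-command-badge holder: Obi and Abara (a combat-command-badge holder) before Szabo (not a combat-command-badge holder).
Obi and Abara both have lineal number 503, so the next rule applies.
Among Obi and Abara, by date of rank (later first): Obi (2014-09-17) before Abara (2010-01-18).
Among Johansson, Okonkwo and Halvorsen, a combat-command-badge holder before not a combat-command-badge holder: Johansson and Okonkwo (a combat-command-badge holder) before Halvorsen (not a combat-command-badge holder).
Johansson and Okonkwo both have lineal number 555, so the next rule applies.
Johansson and Okonkwo both have date of rank 2000-05-11, so the next rule applies.
Among Johansson and Okonkwo, alphabetically by surname: Johansson before Okonkwo.
So Szabo takes precedence.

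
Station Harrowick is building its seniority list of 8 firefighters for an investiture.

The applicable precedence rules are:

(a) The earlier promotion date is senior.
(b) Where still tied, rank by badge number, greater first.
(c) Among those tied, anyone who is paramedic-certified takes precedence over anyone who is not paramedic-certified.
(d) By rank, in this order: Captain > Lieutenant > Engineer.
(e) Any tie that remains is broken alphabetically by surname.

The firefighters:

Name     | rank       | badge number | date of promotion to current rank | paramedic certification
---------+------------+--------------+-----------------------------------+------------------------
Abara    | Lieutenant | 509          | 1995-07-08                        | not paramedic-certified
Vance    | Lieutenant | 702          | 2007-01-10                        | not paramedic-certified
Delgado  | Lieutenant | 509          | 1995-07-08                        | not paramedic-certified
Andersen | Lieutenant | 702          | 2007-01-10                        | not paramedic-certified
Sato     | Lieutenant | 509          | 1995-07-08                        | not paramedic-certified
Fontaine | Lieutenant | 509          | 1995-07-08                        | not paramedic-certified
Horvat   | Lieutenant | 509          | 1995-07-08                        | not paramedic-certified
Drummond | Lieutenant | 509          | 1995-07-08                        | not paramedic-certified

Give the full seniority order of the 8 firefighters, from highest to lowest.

Abara, Delgado, Drummond, Fontaine, Horvat, Sato, Andersen, Vance

By date of promotion to current rank (earlier first): Abara, Delgado, Drummond, Fontaine, Horvat and Sato (each 1995-07-08); then Andersen and Vance (both 2007-01-10).
Abara, Delgado, Drummond, Fontaine, Horvat and Sato all have badge number 509, so the next rule applies.
Abara, Delgado, Drummond, Fontaine, Horvat and Sato are each not paramedic-certified, so the next rule applies.
Abara, Delgado, Drummond, Fontaine, Horvat and Sato are each Lieutenant, so the next rule applies.
Among Abara, Delgado, Drummond, Fontaine, Horvat and Sato, alphabetically by surname: Abara before Delgado before Drummond before Fontaine before Horvat before Sato.
Andersen and Vance both have badge number 702, so the next rule applies.
Andersen and Vance are each not paramedic-certified, so the next rule applies.
Andersen and Vance are each Lieutenant, so the next rule applies.
Among Andersen and Vance, alphabetically by surname: Andersen before Vance.
Full order: Abara, Delgado, Drummond, Fontaine, Horvat, Sato, Andersen, Vance.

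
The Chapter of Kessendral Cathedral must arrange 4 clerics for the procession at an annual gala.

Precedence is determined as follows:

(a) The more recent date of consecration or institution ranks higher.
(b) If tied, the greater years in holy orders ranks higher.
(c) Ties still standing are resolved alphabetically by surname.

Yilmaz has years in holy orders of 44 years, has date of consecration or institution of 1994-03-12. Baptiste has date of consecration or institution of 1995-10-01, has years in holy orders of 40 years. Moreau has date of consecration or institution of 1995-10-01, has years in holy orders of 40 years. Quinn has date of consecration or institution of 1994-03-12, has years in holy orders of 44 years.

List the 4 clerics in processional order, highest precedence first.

By date of consecration or institution (later first): Baptiste and Moreau (both 1995-10-01); then Quinn and Yilmaz (both 1994-03-12).
Baptiste and Moreau both have years in holy orders 40 years, so the next rule applies.
Among Baptiste and Moreau, alphabetically by surname: Baptiste before Moreau.
Quinn and Yilmaz both have years in holy orders 44 years, so the next rule applies.
Among Quinn and Yilmaz, alphabetically by surname: Quinn before Yilmaz.
Full order: Baptiste, Moreau, Quinn, Yilmaz.

Baptiste, Moreau, Quinn, Yilmaz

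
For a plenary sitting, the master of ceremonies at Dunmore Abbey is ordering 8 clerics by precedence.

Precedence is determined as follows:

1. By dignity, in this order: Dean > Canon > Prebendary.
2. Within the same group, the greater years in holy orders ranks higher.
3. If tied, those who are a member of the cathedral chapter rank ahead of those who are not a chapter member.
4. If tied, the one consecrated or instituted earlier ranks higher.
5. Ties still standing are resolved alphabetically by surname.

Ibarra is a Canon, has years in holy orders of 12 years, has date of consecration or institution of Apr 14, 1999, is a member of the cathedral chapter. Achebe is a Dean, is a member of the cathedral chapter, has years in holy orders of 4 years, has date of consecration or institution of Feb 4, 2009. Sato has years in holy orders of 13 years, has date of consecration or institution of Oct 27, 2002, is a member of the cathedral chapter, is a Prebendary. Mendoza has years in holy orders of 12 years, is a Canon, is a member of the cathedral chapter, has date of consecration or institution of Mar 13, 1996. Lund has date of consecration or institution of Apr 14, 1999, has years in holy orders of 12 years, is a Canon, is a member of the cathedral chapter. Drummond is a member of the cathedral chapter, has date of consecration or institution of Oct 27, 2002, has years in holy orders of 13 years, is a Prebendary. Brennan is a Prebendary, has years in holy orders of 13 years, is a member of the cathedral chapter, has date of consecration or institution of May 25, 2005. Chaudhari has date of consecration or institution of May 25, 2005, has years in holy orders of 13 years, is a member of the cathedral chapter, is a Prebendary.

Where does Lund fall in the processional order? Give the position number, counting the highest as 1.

4

By dignity: Achebe (Dean); then Mendoza, Ibarra and Lund (Canon); then Drummond, Sato, Brennan and Chaudhari (Prebendary).
Mendoza, Ibarra and Lund all have years in holy orders 12 years, so the next rule applies.
Mendoza, Ibarra and Lund are each a member of the cathedral chapter, so the next rule applies.
Among Mendoza, Ibarra and Lund, by date of consecration or institution (earlier first): Mendoza (Mar 13, 1996) before Ibarra and Lund (Apr 14, 1999).
Among Ibarra and Lund, alphabetically by surname: Ibarra before Lund.
Drummond, Sato, Brennan and Chaudhari all have years in holy orders 13 years, so the next rule applies.
Drummond, Sato, Brennan and Chaudhari are each a member of the cathedral chapter, so the next rule applies.
Among Drummond, Sato, Brennan and Chaudhari, by date of consecration or institution (earlier first): Drummond and Sato (Oct 27, 2002) before Brennan and Chaudhari (May 25, 2005).
Among Drummond and Sato, alphabetically by surname: Drummond before Sato.
Among Brennan and Chaudhari, alphabetically by surname: Brennan before Chaudhari.
Order: Achebe, Mendoza, Ibarra, Lund, Drummond, Sato, Brennan, Chaudhari. So position 4.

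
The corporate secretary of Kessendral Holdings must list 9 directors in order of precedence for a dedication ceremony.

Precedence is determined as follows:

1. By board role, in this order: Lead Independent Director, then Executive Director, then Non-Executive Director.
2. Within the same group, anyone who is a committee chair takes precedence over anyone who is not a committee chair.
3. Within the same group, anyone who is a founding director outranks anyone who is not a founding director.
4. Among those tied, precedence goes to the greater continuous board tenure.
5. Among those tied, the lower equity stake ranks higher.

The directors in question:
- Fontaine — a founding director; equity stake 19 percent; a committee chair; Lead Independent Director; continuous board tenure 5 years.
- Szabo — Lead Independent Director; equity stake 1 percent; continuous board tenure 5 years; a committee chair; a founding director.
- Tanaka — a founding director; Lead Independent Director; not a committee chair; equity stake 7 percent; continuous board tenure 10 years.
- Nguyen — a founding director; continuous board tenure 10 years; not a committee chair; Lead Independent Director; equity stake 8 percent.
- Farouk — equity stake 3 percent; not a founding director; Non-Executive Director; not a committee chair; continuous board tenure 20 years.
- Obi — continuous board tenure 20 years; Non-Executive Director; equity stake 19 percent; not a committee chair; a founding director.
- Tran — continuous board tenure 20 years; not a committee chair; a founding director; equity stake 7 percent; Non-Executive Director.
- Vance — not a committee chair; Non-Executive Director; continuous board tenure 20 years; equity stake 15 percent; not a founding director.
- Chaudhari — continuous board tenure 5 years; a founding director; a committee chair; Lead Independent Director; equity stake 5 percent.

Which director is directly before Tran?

Nguyen

By board role: Szabo, Chaudhari, Fontaine, Tanaka and Nguyen (Lead Independent Director); then Tran, Obi, Farouk and Vance (Non-Executive Director).
Among Szabo, Chaudhari, Fontaine, Tanaka and Nguyen, a committee chair before not a committee chair: Szabo, Chaudhari and Fontaine (a committee chair) before Tanaka and Nguyen (not a committee chair).
Szabo, Chaudhari and Fontaine are each a founding director, so the next rule applies.
Szabo, Chaudhari and Fontaine all have continuous board tenure 5 years, so the next rule applies.
Among Szabo, Chaudhari and Fontaine, by equity stake (lower first): Szabo (1 percent) before Chaudhari (5 percent) before Fontaine (19 percent).
Tanaka and Nguyen are each a founding director, so the next rule applies.
Tanaka and Nguyen both have continuous board tenure 10 years, so the next rule applies.
Among Tanaka and Nguyen, by equity stake (lower first): Tanaka (7 percent) before Nguyen (8 percent).
Tran, Obi, Farouk and Vance are each not a committee chair, so the next rule applies.
Among Tran, Obi, Farouk and Vance, a founding director before not a founding director: Tran and Obi (a founding director) before Farouk and Vance (not a founding director).
Tran and Obi both have continuous board tenure 20 years, so the next rule applies.
Among Tran and Obi, by equity stake (lower first): Tran (7 percent) before Obi (19 percent).
Farouk and Vance both have continuous board tenure 20 years, so the next rule applies.
Among Farouk and Vance, by equity stake (lower first): Farouk (3 percent) before Vance (15 percent).
Order: Szabo, Chaudhari, Fontaine, Tanaka, Nguyen, Tran, Obi, Farouk, Vance.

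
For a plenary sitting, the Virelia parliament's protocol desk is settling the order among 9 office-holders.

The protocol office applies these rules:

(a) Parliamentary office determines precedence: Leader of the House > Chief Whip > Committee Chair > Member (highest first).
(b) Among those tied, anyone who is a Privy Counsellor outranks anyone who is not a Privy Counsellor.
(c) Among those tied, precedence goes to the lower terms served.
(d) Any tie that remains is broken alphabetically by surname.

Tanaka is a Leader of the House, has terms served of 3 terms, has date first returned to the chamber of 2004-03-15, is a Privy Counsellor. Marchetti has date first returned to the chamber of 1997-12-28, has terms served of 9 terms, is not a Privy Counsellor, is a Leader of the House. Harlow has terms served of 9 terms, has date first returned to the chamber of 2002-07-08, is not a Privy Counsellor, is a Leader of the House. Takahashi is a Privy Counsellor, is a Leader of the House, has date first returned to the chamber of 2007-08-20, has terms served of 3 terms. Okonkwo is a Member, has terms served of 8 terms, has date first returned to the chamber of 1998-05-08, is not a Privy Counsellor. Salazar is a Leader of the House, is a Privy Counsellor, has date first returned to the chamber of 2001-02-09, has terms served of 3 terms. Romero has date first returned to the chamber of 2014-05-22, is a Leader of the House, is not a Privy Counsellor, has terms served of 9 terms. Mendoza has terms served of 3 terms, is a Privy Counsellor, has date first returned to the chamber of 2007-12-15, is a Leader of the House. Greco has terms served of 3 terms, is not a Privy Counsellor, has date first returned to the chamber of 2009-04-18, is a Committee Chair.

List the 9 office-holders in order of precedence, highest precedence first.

By parliamentary office: Mendoza, Salazar, Takahashi, Tanaka, Harlow, Marchetti and Romero (Leader of the House); then Greco (Committee Chair); then Okonkwo (Member).
Among Mendoza, Salazar, Takahashi, Tanaka, Harlow, Marchetti and Romero, a Privy Counsellor before not a Privy Counsellor: Mendoza, Salazar, Takahashi and Tanaka (a Privy Counsellor) before Harlow, Marchetti and Romero (not a Privy Counsellor).
Mendoza, Salazar, Takahashi and Tanaka all have terms served 3 terms, so the next rule applies.
Among Mendoza, Salazar, Takahashi and Tanaka, alphabetically by surname: Mendoza before Salazar before Takahashi before Tanaka.
Harlow, Marchetti and Romero all have terms served 9 terms, so the next rule applies.
Among Harlow, Marchetti and Romero, alphabetically by surname: Harlow before Marchetti before Romero.
Full order: Mendoza, Salazar, Takahashi, Tanaka, Harlow, Marchetti, Romero, Greco, Okonkwo.

Mendoza, Salazar, Takahashi, Tanaka, Harlow, Marchetti, Romero, Greco, Okonkwo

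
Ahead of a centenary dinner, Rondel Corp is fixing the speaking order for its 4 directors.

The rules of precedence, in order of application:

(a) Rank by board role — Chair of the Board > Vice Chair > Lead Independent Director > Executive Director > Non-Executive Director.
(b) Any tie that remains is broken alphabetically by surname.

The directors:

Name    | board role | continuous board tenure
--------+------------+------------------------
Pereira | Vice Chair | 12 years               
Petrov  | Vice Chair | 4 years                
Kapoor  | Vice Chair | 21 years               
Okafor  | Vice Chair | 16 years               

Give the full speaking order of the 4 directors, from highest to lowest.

By board role: Kapoor, Okafor, Pereira and Petrov (Vice Chair).
Among Kapoor, Okafor, Pereira and Petrov, alphabetically by surname: Kapoor before Okafor before Pereira before Petrov.
Full order: Kapoor, Okafor, Pereira, Petrov.

Kapoor, Okafor, Pereira, Petrov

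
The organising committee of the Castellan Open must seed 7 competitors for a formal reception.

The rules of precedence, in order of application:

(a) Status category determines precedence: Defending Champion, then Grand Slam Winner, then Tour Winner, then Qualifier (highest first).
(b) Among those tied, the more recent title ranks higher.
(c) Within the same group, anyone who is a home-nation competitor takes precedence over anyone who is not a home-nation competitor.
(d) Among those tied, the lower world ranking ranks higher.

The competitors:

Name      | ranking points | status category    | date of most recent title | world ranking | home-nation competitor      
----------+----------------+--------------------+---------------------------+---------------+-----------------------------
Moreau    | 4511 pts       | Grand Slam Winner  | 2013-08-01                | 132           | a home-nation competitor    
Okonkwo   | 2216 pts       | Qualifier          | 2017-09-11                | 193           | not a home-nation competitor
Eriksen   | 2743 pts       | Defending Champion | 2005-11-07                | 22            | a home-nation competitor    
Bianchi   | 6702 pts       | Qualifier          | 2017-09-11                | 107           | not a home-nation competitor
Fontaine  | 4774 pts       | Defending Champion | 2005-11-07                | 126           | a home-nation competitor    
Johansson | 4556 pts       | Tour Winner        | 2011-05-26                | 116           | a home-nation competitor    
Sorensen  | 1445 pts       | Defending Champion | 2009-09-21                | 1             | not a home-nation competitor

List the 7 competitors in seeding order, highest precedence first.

Sorensen, Eriksen, Fontaine, Moreau, Johansson, Bianchi, Okonkwo

By status category: Sorensen, Eriksen and Fontaine (Defending Champion); then Moreau (Grand Slam Winner); then Johansson (Tour Winner); then Bianchi and Okonkwo (Qualifier).
Among Sorensen, Eriksen and Fontaine, by date of most recent title (later first): Sorensen (2009-09-21) before Eriksen and Fontaine (2005-11-07).
Eriksen and Fontaine are each a home-nation competitor, so the next rule applies.
Among Eriksen and Fontaine, by world ranking (lower first): Eriksen (22) before Fontaine (126).
Bianchi and Okonkwo both have date of most recent title 2017-09-11, so the next rule applies.
Bianchi and Okonkwo are each not a home-nation competitor, so the next rule applies.
Among Bianchi and Okonkwo, by world ranking (lower first): Bianchi (107) before Okonkwo (193).
Full order: Sorensen, Eriksen, Fontaine, Moreau, Johansson, Bianchi, Okonkwo.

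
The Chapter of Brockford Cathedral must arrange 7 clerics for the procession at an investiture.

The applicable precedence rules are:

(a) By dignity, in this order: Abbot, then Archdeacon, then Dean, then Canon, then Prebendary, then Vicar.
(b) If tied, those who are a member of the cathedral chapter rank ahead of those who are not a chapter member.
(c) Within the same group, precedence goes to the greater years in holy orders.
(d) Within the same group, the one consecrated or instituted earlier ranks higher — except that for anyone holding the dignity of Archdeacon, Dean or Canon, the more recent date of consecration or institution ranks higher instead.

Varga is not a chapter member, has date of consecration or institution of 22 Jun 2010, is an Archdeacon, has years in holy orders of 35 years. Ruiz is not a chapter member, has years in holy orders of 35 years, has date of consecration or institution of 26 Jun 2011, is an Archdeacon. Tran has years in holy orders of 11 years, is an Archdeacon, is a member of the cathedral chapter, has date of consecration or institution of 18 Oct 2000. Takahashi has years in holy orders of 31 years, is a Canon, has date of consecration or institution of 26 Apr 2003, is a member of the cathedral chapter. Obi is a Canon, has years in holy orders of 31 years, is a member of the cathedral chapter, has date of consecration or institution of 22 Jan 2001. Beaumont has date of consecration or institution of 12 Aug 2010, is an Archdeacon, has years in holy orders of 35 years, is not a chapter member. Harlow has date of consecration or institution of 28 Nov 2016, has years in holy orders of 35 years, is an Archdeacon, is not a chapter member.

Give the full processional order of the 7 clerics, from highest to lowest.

Tran, Harlow, Ruiz, Beaumont, Varga, Takahashi, Obi

By dignity: Tran, Harlow, Ruiz, Beaumont and Varga (Archdeacon); then Takahashi and Obi (Canon).
Among Tran, Harlow, Ruiz, Beaumont and Varga, a member of the cathedral chapter before not a chapter member: Tran (a member of the cathedral chapter) before Harlow, Ruiz, Beaumont and Varga (not a chapter member).
Harlow, Ruiz, Beaumont and Varga all have years in holy orders 35 years, so the next rule applies.
Among Harlow, Ruiz, Beaumont and Varga, by date of consecration or institution (later first) (reversed rule for this group): Harlow (28 Nov 2016) before Ruiz (26 Jun 2011) before Beaumont (12 Aug 2010) before Varga (22 Jun 2010).
Takahashi and Obi are each a member of the cathedral chapter, so the next rule applies.
Takahashi and Obi both have years in holy orders 31 years, so the next rule applies.
Among Takahashi and Obi, by date of consecration or institution (later first) (reversed rule for this group): Takahashi (26 Apr 2003) before Obi (22 Jan 2001).
Full order: Tran, Harlow, Ruiz, Beaumont, Varga, Takahashi, Obi.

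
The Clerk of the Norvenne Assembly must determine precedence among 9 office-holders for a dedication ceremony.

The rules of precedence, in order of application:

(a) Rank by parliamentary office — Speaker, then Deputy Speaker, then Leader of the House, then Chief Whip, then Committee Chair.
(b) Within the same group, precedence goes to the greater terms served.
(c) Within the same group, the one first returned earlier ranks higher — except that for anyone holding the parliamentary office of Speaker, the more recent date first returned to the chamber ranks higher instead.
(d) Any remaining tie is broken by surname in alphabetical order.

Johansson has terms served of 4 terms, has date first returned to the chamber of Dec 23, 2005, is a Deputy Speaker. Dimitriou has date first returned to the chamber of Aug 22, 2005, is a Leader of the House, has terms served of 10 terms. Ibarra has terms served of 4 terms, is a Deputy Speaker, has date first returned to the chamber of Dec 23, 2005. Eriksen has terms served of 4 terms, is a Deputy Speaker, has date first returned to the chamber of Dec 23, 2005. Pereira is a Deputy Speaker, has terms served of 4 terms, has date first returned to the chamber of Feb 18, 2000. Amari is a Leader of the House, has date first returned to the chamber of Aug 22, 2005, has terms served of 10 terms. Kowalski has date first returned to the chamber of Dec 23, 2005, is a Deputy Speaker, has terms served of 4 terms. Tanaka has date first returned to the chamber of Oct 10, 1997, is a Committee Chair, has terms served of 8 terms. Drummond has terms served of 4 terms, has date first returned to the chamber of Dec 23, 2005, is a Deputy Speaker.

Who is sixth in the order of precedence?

By parliamentary office: Pereira, Drummond, Eriksen, Ibarra, Johansson and Kowalski (Deputy Speaker); then Amari and Dimitriou (Leader of the House); then Tanaka (Committee Chair).
Pereira, Drummond, Eriksen, Ibarra, Johansson and Kowalski all have terms served 4 terms, so the next rule applies.
Among Pereira, Drummond, Eriksen, Ibarra, Johansson and Kowalski, by date first returned to the chamber (earlier first): Pereira (Feb 18, 2000) before Drummond, Eriksen, Ibarra, Johansson and Kowalski (Dec 23, 2005).
Among Drummond, Eriksen, Ibarra, Johansson and Kowalski, alphabetically by surname: Drummond before Eriksen before Ibarra before Johansson before Kowalski.
Amari and Dimitriou both have terms served 10 terms, so the next rule applies.
Amari and Dimitriou both have date first returned to the chamber Aug 22, 2005, so the next rule applies.
Among Amari and Dimitriou, alphabetically by surname: Amari before Dimitriou.
Order: Pereira, Drummond, Eriksen, Ibarra, Johansson, Kowalski, Amari, Dimitriou, Tanaka.

Kowalski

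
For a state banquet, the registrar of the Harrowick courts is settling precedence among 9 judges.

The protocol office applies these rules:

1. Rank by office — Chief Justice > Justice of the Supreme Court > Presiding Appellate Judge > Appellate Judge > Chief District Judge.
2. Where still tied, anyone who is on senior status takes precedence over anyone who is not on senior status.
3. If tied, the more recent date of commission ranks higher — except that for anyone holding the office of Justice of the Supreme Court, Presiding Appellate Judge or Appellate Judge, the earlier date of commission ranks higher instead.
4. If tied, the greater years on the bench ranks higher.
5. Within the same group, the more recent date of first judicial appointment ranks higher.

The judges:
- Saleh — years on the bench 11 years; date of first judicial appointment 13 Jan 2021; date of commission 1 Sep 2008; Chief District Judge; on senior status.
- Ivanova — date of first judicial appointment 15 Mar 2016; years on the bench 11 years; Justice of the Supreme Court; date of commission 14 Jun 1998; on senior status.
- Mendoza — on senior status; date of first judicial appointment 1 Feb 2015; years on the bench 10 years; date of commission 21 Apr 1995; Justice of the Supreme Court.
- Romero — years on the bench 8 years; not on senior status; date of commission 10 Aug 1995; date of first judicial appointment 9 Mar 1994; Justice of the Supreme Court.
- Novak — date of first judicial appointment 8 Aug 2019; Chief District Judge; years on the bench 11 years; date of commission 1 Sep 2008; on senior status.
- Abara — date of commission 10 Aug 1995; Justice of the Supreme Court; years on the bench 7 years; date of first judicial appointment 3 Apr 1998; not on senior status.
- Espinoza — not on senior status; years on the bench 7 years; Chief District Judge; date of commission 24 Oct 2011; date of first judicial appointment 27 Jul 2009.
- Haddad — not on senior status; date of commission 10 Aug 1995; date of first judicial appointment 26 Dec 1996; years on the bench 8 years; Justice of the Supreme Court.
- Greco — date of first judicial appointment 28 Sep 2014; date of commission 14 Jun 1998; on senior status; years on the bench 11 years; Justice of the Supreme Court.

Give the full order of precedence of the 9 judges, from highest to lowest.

Mendoza, Ivanova, Greco, Haddad, Romero, Abara, Saleh, Novak, Espinoza

By office: Mendoza, Ivanova, Greco, Haddad, Romero and Abara (Justice of the Supreme Court); then Saleh, Novak and Espinoza (Chief District Judge).
Among Mendoza, Ivanova, Greco, Haddad, Romero and Abara, on senior status before not on senior status: Mendoza, Ivanova and Greco (on senior status) before Haddad, Romero and Abara (not on senior status).
Among Mendoza, Ivanova and Greco, by date of commission (earlier first) (reversed rule for this group): Mendoza (21 Apr 1995) before Ivanova and Greco (14 Jun 1998).
Ivanova and Greco both have years on the bench 11 years, so the next rule applies.
Among Ivanova and Greco, by date of first judicial appointment (later first): Ivanova (15 Mar 2016) before Greco (28 Sep 2014).
Haddad, Romero and Abara all have date of commission 10 Aug 1995, so the next rule applies.
Among Haddad, Romero and Abara, by years on the bench (higher first): Haddad and Romero (8 years) before Abara (7 years).
Among Haddad and Romero, by date of first judicial appointment (later first): Haddad (26 Dec 1996) before Romero (9 Mar 1994).
Among Saleh, Novak and Espinoza, on senior status before not on senior status: Saleh and Novak (on senior status) before Espinoza (not on senior status).
Saleh and Novak both have date of commission 1 Sep 2008, so the next rule applies.
Saleh and Novak both have years on the bench 11 years, so the next rule applies.
Among Saleh and Novak, by date of first judicial appointment (later first): Saleh (13 Jan 2021) before Novak (8 Aug 2019).
Full order: Mendoza, Ivanova, Greco, Haddad, Romero, Abara, Saleh, Novak, Espinoza.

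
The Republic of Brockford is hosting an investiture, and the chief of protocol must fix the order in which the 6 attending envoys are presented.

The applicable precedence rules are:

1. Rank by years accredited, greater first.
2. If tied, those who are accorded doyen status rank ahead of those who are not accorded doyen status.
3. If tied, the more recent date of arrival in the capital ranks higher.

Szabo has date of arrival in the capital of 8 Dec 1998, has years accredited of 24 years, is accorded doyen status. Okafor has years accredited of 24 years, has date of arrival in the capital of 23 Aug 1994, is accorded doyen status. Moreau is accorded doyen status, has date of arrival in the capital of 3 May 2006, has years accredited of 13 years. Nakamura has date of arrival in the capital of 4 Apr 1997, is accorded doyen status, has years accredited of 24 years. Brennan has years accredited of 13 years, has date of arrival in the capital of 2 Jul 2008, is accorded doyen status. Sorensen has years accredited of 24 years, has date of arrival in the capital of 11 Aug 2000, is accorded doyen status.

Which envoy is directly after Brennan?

By years accredited (higher first): Sorensen, Szabo, Nakamura and Okafor (each 24 years); then Brennan and Moreau (both 13 years).
Sorensen, Szabo, Nakamura and Okafor are each accorded doyen status, so the next rule applies.
Among Sorensen, Szabo, Nakamura and Okafor, by date of arrival in the capital (later first): Sorensen (11 Aug 2000) before Szabo (8 Dec 1998) before Nakamura (4 Apr 1997) before Okafor (23 Aug 1994).
Brennan and Moreau are each accorded doyen status, so the next rule applies.
Among Brennan and Moreau, by date of arrival in the capital (later first): Brennan (2 Jul 2008) before Moreau (3 May 2006).
Order: Sorensen, Szabo, Nakamura, Okafor, Brennan, Moreau.

Moreau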